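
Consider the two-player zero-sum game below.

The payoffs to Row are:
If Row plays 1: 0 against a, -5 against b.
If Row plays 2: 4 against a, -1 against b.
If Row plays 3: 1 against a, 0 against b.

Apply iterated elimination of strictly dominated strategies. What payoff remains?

0

Row 1 is strictly dominated by row 2 (4>0, -1>-5); eliminate 1.
Column a is strictly dominated by b for Column (-1<4, 0<1); eliminate a.
Row 2 is strictly dominated by row 3 (0>-1); eliminate 2.
Only (3, b) remains, with payoff 0.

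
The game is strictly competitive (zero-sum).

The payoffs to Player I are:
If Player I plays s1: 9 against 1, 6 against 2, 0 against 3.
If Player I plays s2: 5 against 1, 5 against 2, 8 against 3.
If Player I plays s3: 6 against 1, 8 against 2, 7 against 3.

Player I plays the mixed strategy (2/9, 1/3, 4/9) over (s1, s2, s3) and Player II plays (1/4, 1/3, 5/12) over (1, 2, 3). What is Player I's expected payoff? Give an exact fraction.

Against (1/4, 1/3, 5/12), each row's expected payoff is s1: 17/4; s2: 25/4; s3: 85/12.
Taking the (2/9, 1/3, 4/9)-weighted average: (2/9)·(17/4) + (1/3)·(25/4) + (4/9)·(85/12) = 667/108.

667/108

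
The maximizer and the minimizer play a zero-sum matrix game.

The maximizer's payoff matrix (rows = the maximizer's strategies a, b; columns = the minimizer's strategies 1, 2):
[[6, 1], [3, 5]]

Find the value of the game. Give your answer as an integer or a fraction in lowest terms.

27/7

Row minima are 1 and 3, so the maximizer's maximin is 3; column maxima are 6 and 5, so the minimizer's minimax is 5. These differ, so the equilibrium is in mixed strategies.
Let the maximizer play a with probability p. The minimizer is indifferent when 6p + 3(1−p) = p + 5(1−p), giving p = 2/7.
Let the minimizer play 1 with probability q. The maximizer is indifferent when 6q + (1−q) = 3q + 5(1−q), giving q = 4/7.
The value is 6·(4/7) + (1)·(3/7) = 27/7.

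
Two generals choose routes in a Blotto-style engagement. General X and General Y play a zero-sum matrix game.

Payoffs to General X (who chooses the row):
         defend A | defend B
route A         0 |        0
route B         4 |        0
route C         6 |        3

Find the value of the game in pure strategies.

3

Row minima: 0, 0, 3 → General X's maximin is 3.
Column maxima: 6, 3 → General Y's minimax is 3.
They coincide at (route C, defend B), so the value is 3.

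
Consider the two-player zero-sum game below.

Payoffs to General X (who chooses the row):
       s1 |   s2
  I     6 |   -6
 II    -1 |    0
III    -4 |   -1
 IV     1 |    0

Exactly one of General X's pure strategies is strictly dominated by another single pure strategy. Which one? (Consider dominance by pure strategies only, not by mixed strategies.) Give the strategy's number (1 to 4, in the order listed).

Compare III with II: -1 > -4, 0 > -1.
So II strictly dominates III for General X; III is strictly dominated.

3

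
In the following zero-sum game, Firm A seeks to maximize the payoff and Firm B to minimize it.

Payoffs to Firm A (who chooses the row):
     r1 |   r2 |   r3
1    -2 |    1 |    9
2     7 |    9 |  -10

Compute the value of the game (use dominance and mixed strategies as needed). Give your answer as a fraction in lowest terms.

Column r2 is strictly dominated by r1 for Firm B (it gives Firm A more in every row).
The remaining 2×2 game on (1, 2) × (r1, r3) has no saddle point. Let Firm A play 1 with probability p; indifference gives −2p + 7(1−p) = 9p − 10(1−p), so p = 17/28.
Similarly Firm B's optimal q on r1 is 19/28, and the value is -2·(19/28) + (9)·(9/28) = 43/28.

43/28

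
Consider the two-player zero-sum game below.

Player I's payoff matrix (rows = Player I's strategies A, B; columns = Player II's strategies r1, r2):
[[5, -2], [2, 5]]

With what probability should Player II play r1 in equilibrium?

Row minima are -2 and 2, so Player I's maximin is 2; column maxima are 5 and 5, so Player II's minimax is 5. These differ, so the equilibrium is in mixed strategies.
Let Player II play r1 with probability q. Player I is indifferent when 5q − 2(1−q) = 2q + 5(1−q), giving q = 7/10.

7/10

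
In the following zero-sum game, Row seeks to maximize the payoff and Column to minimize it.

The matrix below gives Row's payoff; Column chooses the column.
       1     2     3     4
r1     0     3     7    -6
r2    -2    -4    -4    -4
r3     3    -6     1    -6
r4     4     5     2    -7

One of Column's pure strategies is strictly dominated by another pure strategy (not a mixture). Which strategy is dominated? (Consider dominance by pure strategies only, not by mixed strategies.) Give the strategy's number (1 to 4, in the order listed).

1

Column prefers columns that give Row less. Compare 1 with 4: -6 < 0, -4 < -2, -6 < 3, -7 < 4.
So 4 strictly dominates 1 for Column; 1 is strictly dominated.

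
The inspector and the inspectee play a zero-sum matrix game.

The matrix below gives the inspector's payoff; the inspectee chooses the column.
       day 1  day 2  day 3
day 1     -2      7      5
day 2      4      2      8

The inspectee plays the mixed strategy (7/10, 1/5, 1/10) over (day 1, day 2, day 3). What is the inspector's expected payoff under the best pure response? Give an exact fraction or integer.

4

day 1: (-2)·(7/10) + (7)·(1/5) + (5)·(1/10) = 1/2.
day 2: (4)·(7/10) + (2)·(1/5) + (8)·(1/10) = 4.
The best pure response is day 2 with expected payoff 4.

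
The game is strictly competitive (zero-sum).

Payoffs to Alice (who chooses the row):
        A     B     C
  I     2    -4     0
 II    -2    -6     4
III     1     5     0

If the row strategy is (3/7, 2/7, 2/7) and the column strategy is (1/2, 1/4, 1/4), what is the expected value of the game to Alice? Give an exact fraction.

Against (1/2, 1/4, 1/4), each row's expected payoff is I: 0; II: -3/2; III: 7/4.
Taking the (3/7, 2/7, 2/7)-weighted average: (3/7)·(0) + (2/7)·(-3/2) + (2/7)·(7/4) = 1/14.

1/14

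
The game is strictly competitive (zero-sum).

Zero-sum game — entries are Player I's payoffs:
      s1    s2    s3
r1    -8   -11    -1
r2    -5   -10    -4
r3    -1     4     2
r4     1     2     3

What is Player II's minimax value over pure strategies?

The worst case (largest entry) in each column is s1: 1, s2: 4, s3: 3.
The best (smallest) of these is 1.

1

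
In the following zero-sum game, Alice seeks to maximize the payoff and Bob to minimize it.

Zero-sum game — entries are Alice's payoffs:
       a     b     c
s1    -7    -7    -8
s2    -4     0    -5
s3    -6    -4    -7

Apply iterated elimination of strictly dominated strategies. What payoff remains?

-5

Row s1 is strictly dominated by row s2 (-4>-7, 0>-7, -5>-8); eliminate s1.
Column a is strictly dominated by c for Bob (-5<-4, -7<-6); eliminate a.
Row s3 is strictly dominated by row s2 (0>-4, -5>-7); eliminate s3.
Column b is strictly dominated by c for Bob (-5<0); eliminate b.
Only (s2, c) remains, with payoff -5.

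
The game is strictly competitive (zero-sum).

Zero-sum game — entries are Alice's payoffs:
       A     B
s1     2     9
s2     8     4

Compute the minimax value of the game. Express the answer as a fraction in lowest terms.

64/11

Row minima are 2 and 4, so Alice's maximin is 4; column maxima are 8 and 9, so Bob's minimax is 8. These differ, so the equilibrium is in mixed strategies.
Let Alice play s1 with probability p. Bob is indifferent when 2p + 8(1−p) = 9p + 4(1−p), giving p = 4/11.
Let Bob play A with probability q. Alice is indifferent when 2q + 9(1−q) = 8q + 4(1−q), giving q = 5/11.
The value is 2·(5/11) + (9)·(6/11) = 64/11.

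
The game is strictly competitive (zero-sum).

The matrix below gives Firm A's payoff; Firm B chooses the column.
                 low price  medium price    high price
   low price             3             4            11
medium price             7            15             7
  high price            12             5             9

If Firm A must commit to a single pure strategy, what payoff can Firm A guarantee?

7

The worst-case payoff for each row is low price: 3, medium price: 7, high price: 5.
The best of these is 7.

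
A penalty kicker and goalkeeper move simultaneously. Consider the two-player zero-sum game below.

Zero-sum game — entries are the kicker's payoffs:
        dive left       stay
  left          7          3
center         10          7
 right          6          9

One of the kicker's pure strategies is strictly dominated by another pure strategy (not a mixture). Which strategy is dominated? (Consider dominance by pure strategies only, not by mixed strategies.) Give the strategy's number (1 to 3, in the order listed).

1

Compare left with center: 10 > 7, 7 > 3.
So center strictly dominates left for the kicker; left is strictly dominated.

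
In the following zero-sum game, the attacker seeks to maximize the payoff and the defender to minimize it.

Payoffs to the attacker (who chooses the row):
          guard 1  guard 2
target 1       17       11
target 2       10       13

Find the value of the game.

Row minima are 11 and 10, so the attacker's maximin is 11; column maxima are 17 and 13, so the defender's minimax is 13. These differ, so the equilibrium is in mixed strategies.
Let the attacker play target 1 with probability p. The defender is indifferent when 17p + 10(1−p) = 11p + 13(1−p), giving p = 1/3.
Let the defender play guard 1 with probability q. The attacker is indifferent when 17q + 11(1−q) = 10q + 13(1−q), giving q = 2/9.
The value is 17·(2/9) + (11)·(7/9) = 37/3.

37/3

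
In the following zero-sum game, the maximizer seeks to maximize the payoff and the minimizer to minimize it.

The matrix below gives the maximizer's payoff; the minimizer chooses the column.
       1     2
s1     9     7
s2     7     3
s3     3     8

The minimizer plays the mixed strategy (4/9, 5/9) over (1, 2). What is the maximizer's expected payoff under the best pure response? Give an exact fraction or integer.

s1: (9)·(4/9) + (7)·(5/9) = 71/9.
s2: (7)·(4/9) + (3)·(5/9) = 43/9.
s3: (3)·(4/9) + (8)·(5/9) = 52/9.
The best pure response is s1 with expected payoff 71/9.

71/9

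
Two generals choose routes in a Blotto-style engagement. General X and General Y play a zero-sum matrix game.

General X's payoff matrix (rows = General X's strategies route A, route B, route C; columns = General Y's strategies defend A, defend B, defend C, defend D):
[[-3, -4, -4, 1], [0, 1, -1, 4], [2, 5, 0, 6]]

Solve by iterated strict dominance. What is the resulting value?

Row route B is strictly dominated by row route C (2>0, 5>1, 0>-1, 6>4); eliminate route B.
Row route A is strictly dominated by row route C (2>-3, 5>-4, 0>-4, 6>1); eliminate route A.
Column defend D is strictly dominated by defend A for General Y (2<6); eliminate defend D.
Column defend A is strictly dominated by defend C for General Y (0<2); eliminate defend A.
Column defend B is strictly dominated by defend C for General Y (0<5); eliminate defend B.
Only (route C, defend C) remains, with payoff 0.

0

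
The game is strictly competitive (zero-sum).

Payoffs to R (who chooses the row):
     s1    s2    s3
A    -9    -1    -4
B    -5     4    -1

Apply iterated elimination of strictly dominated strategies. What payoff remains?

Row A is strictly dominated by row B (-5>-9, 4>-1, -1>-4); eliminate A.
Column s3 is strictly dominated by s1 for C (-5<-1); eliminate s3.
Column s2 is strictly dominated by s1 for C (-5<4); eliminate s2.
Only (B, s1) remains, with payoff -5.

-5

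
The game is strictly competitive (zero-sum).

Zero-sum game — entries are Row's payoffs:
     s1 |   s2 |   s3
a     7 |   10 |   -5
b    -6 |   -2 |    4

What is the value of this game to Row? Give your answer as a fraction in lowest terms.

Column s2 is strictly dominated by s1 for Column (it gives Row more in every row).
The remaining 2×2 game on (a, b) × (s1, s3) has no saddle point. Let Row play a with probability p; indifference gives 7p − 6(1−p) = −5p + 4(1−p), so p = 5/11.
Similarly Column's optimal q on s1 is 9/22, and the value is 7·(9/22) + (-5)·(13/22) = -1/11.

-1/11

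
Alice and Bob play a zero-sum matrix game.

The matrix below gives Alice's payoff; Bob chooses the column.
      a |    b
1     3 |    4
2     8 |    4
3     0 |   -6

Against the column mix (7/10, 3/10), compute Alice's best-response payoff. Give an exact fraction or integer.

34/5

1: (3)·(7/10) + (4)·(3/10) = 33/10.
2: (8)·(7/10) + (4)·(3/10) = 34/5.
3: (0)·(7/10) + (-6)·(3/10) = -9/5.
The best pure response is 2 with expected payoff 34/5.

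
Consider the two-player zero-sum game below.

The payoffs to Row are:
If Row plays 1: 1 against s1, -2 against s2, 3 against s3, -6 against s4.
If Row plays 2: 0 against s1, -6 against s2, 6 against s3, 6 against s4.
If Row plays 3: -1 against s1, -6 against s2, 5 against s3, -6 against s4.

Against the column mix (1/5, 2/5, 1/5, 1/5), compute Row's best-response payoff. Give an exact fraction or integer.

1: (1)·(1/5) + (-2)·(2/5) + (3)·(1/5) + (-6)·(1/5) = -6/5.
2: (0)·(1/5) + (-6)·(2/5) + (6)·(1/5) + (6)·(1/5) = 0.
3: (-1)·(1/5) + (-6)·(2/5) + (5)·(1/5) + (-6)·(1/5) = -14/5.
The best pure response is 2 with expected payoff 0.

0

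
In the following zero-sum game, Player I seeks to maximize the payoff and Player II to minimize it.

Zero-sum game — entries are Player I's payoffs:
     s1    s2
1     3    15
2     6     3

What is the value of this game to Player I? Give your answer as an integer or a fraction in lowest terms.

27/5

Row minima are 3 and 3, so Player I's maximin is 3; column maxima are 6 and 15, so Player II's minimax is 6. These differ, so the equilibrium is in mixed strategies.
Let Player I play 1 with probability p. Player II is indifferent when 3p + 6(1−p) = 15p + 3(1−p), giving p = 1/5.
Let Player II play s1 with probability q. Player I is indifferent when 3q + 15(1−q) = 6q + 3(1−q), giving q = 4/5.
The value is 3·(4/5) + (15)·(1/5) = 27/5.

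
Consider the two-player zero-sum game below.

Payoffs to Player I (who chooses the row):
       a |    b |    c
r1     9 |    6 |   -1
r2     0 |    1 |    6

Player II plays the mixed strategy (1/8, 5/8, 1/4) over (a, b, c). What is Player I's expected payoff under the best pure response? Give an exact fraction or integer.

r1: (9)·(1/8) + (6)·(5/8) + (-1)·(1/4) = 37/8.
r2: (0)·(1/8) + (1)·(5/8) + (6)·(1/4) = 17/8.
The best pure response is r1 with expected payoff 37/8.

37/8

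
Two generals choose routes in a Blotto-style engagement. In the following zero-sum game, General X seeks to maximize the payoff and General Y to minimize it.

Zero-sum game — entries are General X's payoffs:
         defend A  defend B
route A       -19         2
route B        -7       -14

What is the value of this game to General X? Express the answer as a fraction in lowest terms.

-10

Row minima are -19 and -14, so General X's maximin is -14; column maxima are -7 and 2, so General Y's minimax is -7. These differ, so the equilibrium is in mixed strategies.
Let General X play route A with probability p. General Y is indifferent when −19p − 7(1−p) = 2p − 14(1−p), giving p = 1/4.
Let General Y play defend A with probability q. General X is indifferent when −19q + 2(1−q) = −7q − 14(1−q), giving q = 4/7.
The value is -19·(4/7) + (2)·(3/7) = -10.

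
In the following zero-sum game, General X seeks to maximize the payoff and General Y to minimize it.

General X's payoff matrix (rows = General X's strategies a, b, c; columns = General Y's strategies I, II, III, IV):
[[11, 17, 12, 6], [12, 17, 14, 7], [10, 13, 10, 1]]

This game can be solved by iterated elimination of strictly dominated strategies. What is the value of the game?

7

Column II is strictly dominated by I for General Y (11<17, 12<17, 10<13); eliminate II.
Column I is strictly dominated by IV for General Y (6<11, 7<12, 1<10); eliminate I.
Row c is strictly dominated by row a (12>10, 6>1); eliminate c.
Row a is strictly dominated by row b (14>12, 7>6); eliminate a.
Column III is strictly dominated by IV for General Y (7<14); eliminate III.
Only (b, IV) remains, with payoff 7.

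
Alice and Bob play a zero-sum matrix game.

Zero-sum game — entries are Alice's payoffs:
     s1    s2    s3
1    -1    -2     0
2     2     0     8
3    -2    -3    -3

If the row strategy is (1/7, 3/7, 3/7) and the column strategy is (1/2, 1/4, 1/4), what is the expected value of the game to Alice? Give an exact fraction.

Against (1/2, 1/4, 1/4), each row's expected payoff is 1: -1; 2: 3; 3: -5/2.
Taking the (1/7, 3/7, 3/7)-weighted average: (1/7)·(-1) + (3/7)·(3) + (3/7)·(-5/2) = 1/14.

1/14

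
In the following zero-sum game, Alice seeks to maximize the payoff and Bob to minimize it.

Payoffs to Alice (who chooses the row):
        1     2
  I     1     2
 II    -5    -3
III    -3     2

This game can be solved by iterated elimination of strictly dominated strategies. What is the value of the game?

Column 2 is strictly dominated by 1 for Bob (1<2, -5<-3, -3<2); eliminate 2.
Row III is strictly dominated by row I (1>-3); eliminate III.
Row II is strictly dominated by row I (1>-5); eliminate II.
Only (I, 1) remains, with payoff 1.

1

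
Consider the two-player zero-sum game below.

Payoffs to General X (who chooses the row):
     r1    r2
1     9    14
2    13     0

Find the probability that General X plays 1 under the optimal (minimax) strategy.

Row minima are 9 and 0, so General X's maximin is 9; column maxima are 13 and 14, so General Y's minimax is 13. These differ, so the equilibrium is in mixed strategies.
Let General X play 1 with probability p. General Y is indifferent when 9p + 13(1−p) = 14p, giving p = 13/18.

13/18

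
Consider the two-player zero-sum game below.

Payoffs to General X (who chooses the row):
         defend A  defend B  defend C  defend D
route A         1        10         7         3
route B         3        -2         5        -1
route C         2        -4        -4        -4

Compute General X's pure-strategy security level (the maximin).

1

The worst-case payoff for each row is route A: 1, route B: -2, route C: -4.
The best of these is 1.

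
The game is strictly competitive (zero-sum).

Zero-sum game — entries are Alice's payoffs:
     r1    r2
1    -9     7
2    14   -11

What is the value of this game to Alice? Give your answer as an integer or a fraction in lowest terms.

-1/41

Row minima are -9 and -11, so Alice's maximin is -9; column maxima are 14 and 7, so Bob's minimax is 7. These differ, so the equilibrium is in mixed strategies.
Let Alice play 1 with probability p. Bob is indifferent when −9p + 14(1−p) = 7p − 11(1−p), giving p = 25/41.
Let Bob play r1 with probability q. Alice is indifferent when −9q + 7(1−q) = 14q − 11(1−q), giving q = 18/41.
The value is -9·(18/41) + (7)·(23/41) = -1/41.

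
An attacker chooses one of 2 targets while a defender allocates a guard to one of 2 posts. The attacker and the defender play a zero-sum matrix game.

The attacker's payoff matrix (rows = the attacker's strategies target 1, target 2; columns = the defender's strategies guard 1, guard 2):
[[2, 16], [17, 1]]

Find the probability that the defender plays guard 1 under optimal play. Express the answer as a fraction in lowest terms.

Row minima are 2 and 1, so the attacker's maximin is 2; column maxima are 17 and 16, so the defender's minimax is 16. These differ, so the equilibrium is in mixed strategies.
Let the defender play guard 1 with probability q. The attacker is indifferent when 2q + 16(1−q) = 17q + (1−q), giving q = 1/2.

1/2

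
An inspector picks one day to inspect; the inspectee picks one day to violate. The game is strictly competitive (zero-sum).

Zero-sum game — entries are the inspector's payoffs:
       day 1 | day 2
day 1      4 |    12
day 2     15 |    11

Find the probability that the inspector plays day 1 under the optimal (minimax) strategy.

Row minima are 4 and 11, so the inspector's maximin is 11; column maxima are 15 and 12, so the inspectee's minimax is 12. These differ, so the equilibrium is in mixed strategies.
Let the inspector play day 1 with probability p. The inspectee is indifferent when 4p + 15(1−p) = 12p + 11(1−p), giving p = 1/3.

1/3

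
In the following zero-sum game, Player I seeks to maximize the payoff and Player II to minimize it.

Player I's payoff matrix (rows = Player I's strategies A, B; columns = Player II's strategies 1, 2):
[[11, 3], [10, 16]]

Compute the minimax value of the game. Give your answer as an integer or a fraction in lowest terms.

73/7

Row minima are 3 and 10, so Player I's maximin is 10; column maxima are 11 and 16, so Player II's minimax is 11. These differ, so the equilibrium is in mixed strategies.
Let Player I play A with probability p. Player II is indifferent when 11p + 10(1−p) = 3p + 16(1−p), giving p = 3/7.
Let Player II play 1 with probability q. Player I is indifferent when 11q + 3(1−q) = 10q + 16(1−q), giving q = 13/14.
The value is 11·(13/14) + (3)·(1/14) = 73/7.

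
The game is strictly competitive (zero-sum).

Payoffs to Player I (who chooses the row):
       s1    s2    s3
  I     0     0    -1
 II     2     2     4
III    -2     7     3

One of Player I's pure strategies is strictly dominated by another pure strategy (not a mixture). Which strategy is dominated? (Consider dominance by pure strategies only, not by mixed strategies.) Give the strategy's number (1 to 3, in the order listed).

1

Compare I with II: 2 > 0, 2 > 0, 4 > -1.
So II strictly dominates I for Player I; I is strictly dominated.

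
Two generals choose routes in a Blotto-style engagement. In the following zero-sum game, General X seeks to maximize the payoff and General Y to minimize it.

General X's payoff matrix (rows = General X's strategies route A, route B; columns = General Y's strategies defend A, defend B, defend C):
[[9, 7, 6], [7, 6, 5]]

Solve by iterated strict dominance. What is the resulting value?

Row route B is strictly dominated by row route A (9>7, 7>6, 6>5); eliminate route B.
Column defend B is strictly dominated by defend C for General Y (6<7); eliminate defend B.
Column defend A is strictly dominated by defend C for General Y (6<9); eliminate defend A.
Only (route A, defend C) remains, with payoff 6.

6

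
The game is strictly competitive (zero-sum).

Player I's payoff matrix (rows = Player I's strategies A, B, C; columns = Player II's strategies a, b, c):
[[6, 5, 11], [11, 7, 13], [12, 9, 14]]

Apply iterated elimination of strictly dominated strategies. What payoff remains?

Row A is strictly dominated by row B (11>6, 7>5, 13>11); eliminate A.
Column a is strictly dominated by b for Player II (7<11, 9<12); eliminate a.
Row B is strictly dominated by row C (9>7, 14>13); eliminate B.
Column c is strictly dominated by b for Player II (9<14); eliminate c.
Only (C, b) remains, with payoff 9.

9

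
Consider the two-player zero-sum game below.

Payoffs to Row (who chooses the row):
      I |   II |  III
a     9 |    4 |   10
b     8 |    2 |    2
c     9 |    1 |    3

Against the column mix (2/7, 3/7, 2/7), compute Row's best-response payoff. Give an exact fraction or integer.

a: (9)·(2/7) + (4)·(3/7) + (10)·(2/7) = 50/7.
b: (8)·(2/7) + (2)·(3/7) + (2)·(2/7) = 26/7.
c: (9)·(2/7) + (1)·(3/7) + (3)·(2/7) = 27/7.
The best pure response is a with expected payoff 50/7.

50/7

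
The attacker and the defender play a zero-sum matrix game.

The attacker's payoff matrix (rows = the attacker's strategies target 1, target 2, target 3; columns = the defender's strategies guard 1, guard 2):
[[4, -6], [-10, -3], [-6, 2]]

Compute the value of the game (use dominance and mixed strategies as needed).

-14/9

Row target 2 is strictly dominated by row target 3, so the attacker never plays it.
The remaining 2×2 game on (target 1, target 3) × (guard 1, guard 2) has no saddle point. Let the attacker play target 1 with probability p; indifference gives 4p − 6(1−p) = −6p + 2(1−p), so p = 4/9.
Similarly the defender's optimal q on guard 1 is 4/9, and the value is 4·(4/9) + (-6)·(5/9) = -14/9.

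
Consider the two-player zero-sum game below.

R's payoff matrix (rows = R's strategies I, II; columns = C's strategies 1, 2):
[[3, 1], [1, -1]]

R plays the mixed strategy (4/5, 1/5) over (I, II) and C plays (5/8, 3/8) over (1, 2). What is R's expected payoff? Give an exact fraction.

Against (5/8, 3/8), each row's expected payoff is I: 9/4; II: 1/4.
Taking the (4/5, 1/5)-weighted average: (4/5)·(9/4) + (1/5)·(1/4) = 37/20.

37/20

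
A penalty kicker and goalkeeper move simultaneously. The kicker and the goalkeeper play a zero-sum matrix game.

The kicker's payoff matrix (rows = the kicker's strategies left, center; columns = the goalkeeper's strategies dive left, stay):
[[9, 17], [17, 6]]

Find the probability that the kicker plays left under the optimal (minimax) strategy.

Row minima are 9 and 6, so the kicker's maximin is 9; column maxima are 17 and 17, so the goalkeeper's minimax is 17. These differ, so the equilibrium is in mixed strategies.
Let the kicker play left with probability p. The goalkeeper is indifferent when 9p + 17(1−p) = 17p + 6(1−p), giving p = 11/19.

11/19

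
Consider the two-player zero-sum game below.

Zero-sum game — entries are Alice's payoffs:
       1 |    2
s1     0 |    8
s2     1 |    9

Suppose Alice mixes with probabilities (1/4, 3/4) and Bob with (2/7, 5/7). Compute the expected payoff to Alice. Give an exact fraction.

Against (2/7, 5/7), each row's expected payoff is s1: 40/7; s2: 47/7.
Taking the (1/4, 3/4)-weighted average: (1/4)·(40/7) + (3/4)·(47/7) = 181/28.

181/28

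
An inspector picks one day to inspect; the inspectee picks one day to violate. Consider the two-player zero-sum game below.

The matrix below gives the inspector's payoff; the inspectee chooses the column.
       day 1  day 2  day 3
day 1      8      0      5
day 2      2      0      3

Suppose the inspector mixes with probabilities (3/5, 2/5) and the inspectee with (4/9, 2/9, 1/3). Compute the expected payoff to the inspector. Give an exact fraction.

35/9

Against (4/9, 2/9, 1/3), each row's expected payoff is day 1: 47/9; day 2: 17/9.
Taking the (3/5, 2/5)-weighted average: (3/5)·(47/9) + (2/5)·(17/9) = 35/9.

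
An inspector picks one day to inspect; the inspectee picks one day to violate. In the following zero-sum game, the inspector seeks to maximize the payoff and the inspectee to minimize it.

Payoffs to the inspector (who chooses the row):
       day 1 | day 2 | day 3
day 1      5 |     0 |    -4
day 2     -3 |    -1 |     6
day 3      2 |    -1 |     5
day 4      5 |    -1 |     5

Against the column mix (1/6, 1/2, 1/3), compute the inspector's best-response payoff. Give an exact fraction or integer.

day 1: (5)·(1/6) + (0)·(1/2) + (-4)·(1/3) = -1/2.
day 2: (-3)·(1/6) + (-1)·(1/2) + (6)·(1/3) = 1.
day 3: (2)·(1/6) + (-1)·(1/2) + (5)·(1/3) = 3/2.
day 4: (5)·(1/6) + (-1)·(1/2) + (5)·(1/3) = 2.
The best pure response is day 4 with expected payoff 2.

2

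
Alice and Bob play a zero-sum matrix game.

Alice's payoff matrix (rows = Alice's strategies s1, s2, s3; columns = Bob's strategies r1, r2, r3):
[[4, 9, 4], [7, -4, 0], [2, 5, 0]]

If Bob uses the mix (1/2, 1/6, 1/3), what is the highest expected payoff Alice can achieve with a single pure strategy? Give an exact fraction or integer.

s1: (4)·(1/2) + (9)·(1/6) + (4)·(1/3) = 29/6.
s2: (7)·(1/2) + (-4)·(1/6) + (0)·(1/3) = 17/6.
s3: (2)·(1/2) + (5)·(1/6) + (0)·(1/3) = 11/6.
The best pure response is s1 with expected payoff 29/6.

29/6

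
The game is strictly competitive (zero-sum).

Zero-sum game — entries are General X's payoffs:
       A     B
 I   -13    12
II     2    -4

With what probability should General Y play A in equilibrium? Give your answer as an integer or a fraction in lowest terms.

Row minima are -13 and -4, so General X's maximin is -4; column maxima are 2 and 12, so General Y's minimax is 2. These differ, so the equilibrium is in mixed strategies.
Let General Y play A with probability q. General X is indifferent when −13q + 12(1−q) = 2q − 4(1−q), giving q = 16/31.

16/31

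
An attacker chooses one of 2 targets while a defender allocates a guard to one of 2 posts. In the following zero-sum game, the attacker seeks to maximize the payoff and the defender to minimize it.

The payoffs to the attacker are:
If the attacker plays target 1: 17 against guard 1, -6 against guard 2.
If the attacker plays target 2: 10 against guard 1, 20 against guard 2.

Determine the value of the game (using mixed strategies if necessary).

400/33

Row minima are -6 and 10, so the attacker's maximin is 10; column maxima are 17 and 20, so the defender's minimax is 17. These differ, so the equilibrium is in mixed strategies.
Let the attacker play target 1 with probability p. The defender is indifferent when 17p + 10(1−p) = −6p + 20(1−p), giving p = 10/33.
Let the defender play guard 1 with probability q. The attacker is indifferent when 17q − 6(1−q) = 10q + 20(1−q), giving q = 26/33.
The value is 17·(26/33) + (-6)·(7/33) = 400/33.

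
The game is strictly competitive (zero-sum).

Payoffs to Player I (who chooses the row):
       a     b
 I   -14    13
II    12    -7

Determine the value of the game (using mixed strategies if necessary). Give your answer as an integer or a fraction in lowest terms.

29/23

Row minima are -14 and -7, so Player I's maximin is -7; column maxima are 12 and 13, so Player II's minimax is 12. These differ, so the equilibrium is in mixed strategies.
Let Player I play I with probability p. Player II is indifferent when −14p + 12(1−p) = 13p − 7(1−p), giving p = 19/46.
Let Player II play a with probability q. Player I is indifferent when −14q + 13(1−q) = 12q − 7(1−q), giving q = 10/23.
The value is -14·(10/23) + (13)·(13/23) = 29/23.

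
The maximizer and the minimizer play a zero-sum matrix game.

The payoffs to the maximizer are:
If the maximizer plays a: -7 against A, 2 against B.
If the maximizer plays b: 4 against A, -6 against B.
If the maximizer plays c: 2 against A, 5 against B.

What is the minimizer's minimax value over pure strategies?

The worst case (largest entry) in each column is A: 4, B: 5.
The best (smallest) of these is 4.

4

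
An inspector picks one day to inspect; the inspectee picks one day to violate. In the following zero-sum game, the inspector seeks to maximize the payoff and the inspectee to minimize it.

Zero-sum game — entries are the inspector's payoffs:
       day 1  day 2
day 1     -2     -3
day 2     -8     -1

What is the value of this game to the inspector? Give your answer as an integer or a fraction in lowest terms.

Row minima are -3 and -8, so the inspector's maximin is -3; column maxima are -2 and -1, so the inspectee's minimax is -2. These differ, so the equilibrium is in mixed strategies.
Let the inspector play day 1 with probability p. The inspectee is indifferent when −2p − 8(1−p) = −3p − (1−p), giving p = 7/8.
Let the inspectee play day 1 with probability q. The inspector is indifferent when −2q − 3(1−q) = −8q − (1−q), giving q = 1/4.
The value is -2·(1/4) + (-3)·(3/4) = -11/4.

-11/4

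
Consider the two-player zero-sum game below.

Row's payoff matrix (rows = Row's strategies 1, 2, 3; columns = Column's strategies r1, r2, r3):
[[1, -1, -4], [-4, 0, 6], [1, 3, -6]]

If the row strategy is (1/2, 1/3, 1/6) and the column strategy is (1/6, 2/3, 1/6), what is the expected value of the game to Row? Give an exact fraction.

Against (1/6, 2/3, 1/6), each row's expected payoff is 1: -7/6; 2: 1/3; 3: 7/6.
Taking the (1/2, 1/3, 1/6)-weighted average: (1/2)·(-7/6) + (1/3)·(1/3) + (1/6)·(7/6) = -5/18.

-5/18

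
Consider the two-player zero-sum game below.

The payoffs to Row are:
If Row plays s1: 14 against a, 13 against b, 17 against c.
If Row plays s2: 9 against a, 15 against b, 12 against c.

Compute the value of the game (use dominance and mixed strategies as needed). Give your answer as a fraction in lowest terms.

Column c is strictly dominated by a for Column (it gives Row more in every row).
The remaining 2×2 game on (s1, s2) × (a, b) has no saddle point. Let Row play s1 with probability p; indifference gives 14p + 9(1−p) = 13p + 15(1−p), so p = 6/7.
Similarly Column's optimal q on a is 2/7, and the value is 14·(2/7) + (13)·(5/7) = 93/7.

93/7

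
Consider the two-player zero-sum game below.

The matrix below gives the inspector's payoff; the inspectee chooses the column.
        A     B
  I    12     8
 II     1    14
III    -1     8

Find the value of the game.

Row III is strictly dominated by row II, so the inspector never plays it.
The remaining 2×2 game on (I, II) × (A, B) has no saddle point. Let the inspector play I with probability p; indifference gives 12p + (1−p) = 8p + 14(1−p), so p = 13/17.
Similarly the inspectee's optimal q on A is 6/17, and the value is 12·(6/17) + (8)·(11/17) = 160/17.

160/17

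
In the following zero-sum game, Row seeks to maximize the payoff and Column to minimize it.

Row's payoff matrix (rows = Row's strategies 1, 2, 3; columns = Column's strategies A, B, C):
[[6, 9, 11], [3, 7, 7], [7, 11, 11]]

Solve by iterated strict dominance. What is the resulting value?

7

Column B is strictly dominated by A for Column (6<9, 3<7, 7<11); eliminate B.
Row 2 is strictly dominated by row 1 (6>3, 11>7); eliminate 2.
Column C is strictly dominated by A for Column (6<11, 7<11); eliminate C.
Row 1 is strictly dominated by row 3 (7>6); eliminate 1.
Only (3, A) remains, with payoff 7.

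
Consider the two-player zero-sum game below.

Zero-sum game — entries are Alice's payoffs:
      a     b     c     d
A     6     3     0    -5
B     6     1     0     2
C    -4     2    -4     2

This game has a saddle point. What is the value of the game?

0

Row minima: -5, 0, -4 → Alice's maximin is 0.
Column maxima: 6, 3, 0, 2 → Bob's minimax is 0.
They coincide at (B, c), so the value is 0.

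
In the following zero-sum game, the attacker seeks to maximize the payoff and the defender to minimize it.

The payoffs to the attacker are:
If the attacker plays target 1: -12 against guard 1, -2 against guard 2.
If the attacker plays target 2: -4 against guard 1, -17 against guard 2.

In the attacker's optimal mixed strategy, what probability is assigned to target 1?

Row minima are -12 and -17, so the attacker's maximin is -12; column maxima are -4 and -2, so the defender's minimax is -4. These differ, so the equilibrium is in mixed strategies.
Let the attacker play target 1 with probability p. The defender is indifferent when −12p − 4(1−p) = −2p − 17(1−p), giving p = 13/23.

13/23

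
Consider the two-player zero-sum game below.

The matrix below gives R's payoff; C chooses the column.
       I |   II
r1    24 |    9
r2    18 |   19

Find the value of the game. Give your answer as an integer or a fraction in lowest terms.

147/8

Row minima are 9 and 18, so R's maximin is 18; column maxima are 24 and 19, so C's minimax is 19. These differ, so the equilibrium is in mixed strategies.
Let R play r1 with probability p. C is indifferent when 24p + 18(1−p) = 9p + 19(1−p), giving p = 1/16.
Let C play I with probability q. R is indifferent when 24q + 9(1−q) = 18q + 19(1−q), giving q = 5/8.
The value is 24·(5/8) + (9)·(3/8) = 147/8.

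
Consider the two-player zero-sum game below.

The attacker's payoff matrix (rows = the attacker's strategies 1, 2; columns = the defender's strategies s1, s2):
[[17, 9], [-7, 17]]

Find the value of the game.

Row minima are 9 and -7, so the attacker's maximin is 9; column maxima are 17 and 17, so the defender's minimax is 17. These differ, so the equilibrium is in mixed strategies.
Let the attacker play 1 with probability p. The defender is indifferent when 17p − 7(1−p) = 9p + 17(1−p), giving p = 3/4.
Let the defender play s1 with probability q. The attacker is indifferent when 17q + 9(1−q) = −7q + 17(1−q), giving q = 1/4.
The value is 17·(1/4) + (9)·(3/4) = 11.

11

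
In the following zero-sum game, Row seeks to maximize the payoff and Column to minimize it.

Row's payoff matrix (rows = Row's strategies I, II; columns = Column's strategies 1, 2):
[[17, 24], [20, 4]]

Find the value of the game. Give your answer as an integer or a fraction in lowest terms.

412/23

Row minima are 17 and 4, so Row's maximin is 17; column maxima are 20 and 24, so Column's minimax is 20. These differ, so the equilibrium is in mixed strategies.
Let Row play I with probability p. Column is indifferent when 17p + 20(1−p) = 24p + 4(1−p), giving p = 16/23.
Let Column play 1 with probability q. Row is indifferent when 17q + 24(1−q) = 20q + 4(1−q), giving q = 20/23.
The value is 17·(20/23) + (24)·(3/23) = 412/23.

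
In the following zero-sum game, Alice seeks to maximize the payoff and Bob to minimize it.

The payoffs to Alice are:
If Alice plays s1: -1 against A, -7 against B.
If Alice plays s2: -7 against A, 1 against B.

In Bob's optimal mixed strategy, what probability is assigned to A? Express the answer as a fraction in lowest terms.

Row minima are -7 and -7, so Alice's maximin is -7; column maxima are -1 and 1, so Bob's minimax is -1. These differ, so the equilibrium is in mixed strategies.
Let Bob play A with probability q. Alice is indifferent when −q − 7(1−q) = −7q + (1−q), giving q = 4/7.

4/7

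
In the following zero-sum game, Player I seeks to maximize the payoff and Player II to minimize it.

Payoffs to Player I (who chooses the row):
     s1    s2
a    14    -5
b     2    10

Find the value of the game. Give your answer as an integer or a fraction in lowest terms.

Row minima are -5 and 2, so Player I's maximin is 2; column maxima are 14 and 10, so Player II's minimax is 10. These differ, so the equilibrium is in mixed strategies.
Let Player I play a with probability p. Player II is indifferent when 14p + 2(1−p) = −5p + 10(1−p), giving p = 8/27.
Let Player II play s1 with probability q. Player I is indifferent when 14q − 5(1−q) = 2q + 10(1−q), giving q = 5/9.
The value is 14·(5/9) + (-5)·(4/9) = 50/9.

50/9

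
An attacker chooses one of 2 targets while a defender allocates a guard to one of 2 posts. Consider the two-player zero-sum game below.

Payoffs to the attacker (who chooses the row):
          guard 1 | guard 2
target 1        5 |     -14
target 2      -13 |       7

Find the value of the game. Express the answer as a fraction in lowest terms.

Row minima are -14 and -13, so the attacker's maximin is -13; column maxima are 5 and 7, so the defender's minimax is 5. These differ, so the equilibrium is in mixed strategies.
Let the attacker play target 1 with probability p. The defender is indifferent when 5p − 13(1−p) = −14p + 7(1−p), giving p = 20/39.
Let the defender play guard 1 with probability q. The attacker is indifferent when 5q − 14(1−q) = −13q + 7(1−q), giving q = 7/13.
The value is 5·(7/13) + (-14)·(6/13) = -49/13.

-49/13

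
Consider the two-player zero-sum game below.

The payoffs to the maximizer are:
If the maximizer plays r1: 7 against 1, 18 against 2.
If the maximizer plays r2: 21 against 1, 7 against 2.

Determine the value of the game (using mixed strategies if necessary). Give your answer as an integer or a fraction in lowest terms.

Row minima are 7 and 7, so the maximizer's maximin is 7; column maxima are 21 and 18, so the minimizer's minimax is 18. These differ, so the equilibrium is in mixed strategies.
Let the maximizer play r1 with probability p. The minimizer is indifferent when 7p + 21(1−p) = 18p + 7(1−p), giving p = 14/25.
Let the minimizer play 1 with probability q. The maximizer is indifferent when 7q + 18(1−q) = 21q + 7(1−q), giving q = 11/25.
The value is 7·(11/25) + (18)·(14/25) = 329/25.

329/25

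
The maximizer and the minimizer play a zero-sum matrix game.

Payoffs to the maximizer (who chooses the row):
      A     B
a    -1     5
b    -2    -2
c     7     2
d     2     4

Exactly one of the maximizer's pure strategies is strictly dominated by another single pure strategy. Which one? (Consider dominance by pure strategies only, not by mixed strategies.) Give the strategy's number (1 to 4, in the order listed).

2

Compare b with a: -1 > -2, 5 > -2.
So a strictly dominates b for the maximizer; b is strictly dominated.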